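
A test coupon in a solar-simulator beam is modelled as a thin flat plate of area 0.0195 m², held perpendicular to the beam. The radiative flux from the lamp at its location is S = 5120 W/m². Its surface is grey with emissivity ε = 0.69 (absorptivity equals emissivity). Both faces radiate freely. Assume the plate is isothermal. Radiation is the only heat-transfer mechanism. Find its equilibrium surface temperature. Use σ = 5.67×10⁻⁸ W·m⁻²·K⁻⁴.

T ≈ 461 K

At equilibrium, absorbed power = emitted power.
Absorbing cross-section = A = 0.01950 m²; emitting surface = 2A = 0.03900 m² (ratio 2).
εS·A_cross = εσ·A_surf·T⁴  ⇒  T⁴ = S/(2σ)   (ε cancels).
T⁴ = 5120/(2·5.67×10⁻⁸) = 4.515×10¹⁰ K⁴.
T = (4.515×10¹⁰)^(1/4).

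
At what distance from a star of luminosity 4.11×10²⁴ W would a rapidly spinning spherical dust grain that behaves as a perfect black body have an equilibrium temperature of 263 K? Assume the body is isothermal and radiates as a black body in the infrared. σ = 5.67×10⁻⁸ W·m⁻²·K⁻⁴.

For an isothermal black-emitting sphere, (1−a)S·πr² = σ·4πr²·T⁴ ⇒ S = 4σT⁴/(1−a).
S = 4·5.67×10⁻⁸·(263)⁴/1.00 = 1085 W/m².
Flux falls as S = L/(4πd²), so d = √(L/(4πS)) = √(4.11×10²⁴/(4π·1085)).

d ≈ 1.74×10¹⁰ m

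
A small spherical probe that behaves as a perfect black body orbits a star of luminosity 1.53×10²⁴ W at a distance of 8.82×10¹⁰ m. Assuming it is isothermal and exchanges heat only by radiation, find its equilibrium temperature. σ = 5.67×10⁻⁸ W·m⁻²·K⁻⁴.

T ≈ 91.1 K

First find the stellar flux at distance d: S = L/(4πd²) = 1.53×10²⁴/(4π·(8.82×10¹⁰)²) = 15.65 W/m².
For an isothermal sphere, absorbed (1−a)S·πr² = emitted σ·4πr²·T⁴, so T⁴ = (1−a)S/(4σ).
T⁴ = 1.00·15.65/(4·5.67×10⁻⁸) = 6.901×10⁷ K⁴.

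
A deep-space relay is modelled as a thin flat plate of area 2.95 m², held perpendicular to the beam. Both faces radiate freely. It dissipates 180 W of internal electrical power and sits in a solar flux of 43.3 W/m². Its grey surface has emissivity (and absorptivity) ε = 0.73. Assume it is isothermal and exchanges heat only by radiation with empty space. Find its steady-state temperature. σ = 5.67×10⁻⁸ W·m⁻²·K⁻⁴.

At steady state, absorbed solar power + internal power = radiated power.
Absorbed: α·S·A_cross = 0.73·43.3·2.950 = 93.25 W (cross-section A).
Total input = 93.25 + 180 = 273.2 W.
Radiated: εσ·A_surf·T⁴ with A_surf = 2A = 5.900 m².
T⁴ = 273.2/(0.73·5.67×10⁻⁸·5.900) = 1.119×10⁹ K⁴.

T ≈ 183 K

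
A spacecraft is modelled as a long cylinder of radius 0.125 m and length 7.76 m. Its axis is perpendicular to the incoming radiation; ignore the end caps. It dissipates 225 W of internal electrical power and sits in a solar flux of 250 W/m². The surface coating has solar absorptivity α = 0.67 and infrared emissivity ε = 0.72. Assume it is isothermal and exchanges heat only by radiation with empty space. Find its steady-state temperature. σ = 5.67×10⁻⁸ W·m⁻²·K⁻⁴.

At steady state, absorbed solar power + internal power = radiated power.
Absorbed: α·S·A_cross = 0.67·250·1.940 = 324.9 W (cross-section 2rL).
Total input = 324.9 + 225 = 550.0 W.
Radiated: εσ·A_surf·T⁴ with A_surf = 2πrL = 6.095 m².
T⁴ = 550.0/(0.72·5.67×10⁻⁸·6.095) = 2.210×10⁹ K⁴.

T ≈ 217 K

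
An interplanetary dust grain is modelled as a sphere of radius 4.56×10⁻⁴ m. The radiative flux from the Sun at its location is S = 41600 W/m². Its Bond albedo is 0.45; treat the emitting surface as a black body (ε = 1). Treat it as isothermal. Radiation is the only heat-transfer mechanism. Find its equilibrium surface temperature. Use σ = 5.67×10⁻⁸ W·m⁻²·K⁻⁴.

T ≈ 564 K

At equilibrium, absorbed power = emitted power.
Absorbing cross-section = πr² = 6.533×10⁻⁷ m²; emitting surface = 4πr² = 2.613×10⁻⁶ m² (ratio 4).
(1−a)S·A_cross = εσ·A_surf·T⁴  ⇒  T⁴ = (1−a)S/(4σ).
T⁴ = 0.550·41600/(4·5.67×10⁻⁸) = 1.009×10¹¹ K⁴.
T = (1.009×10¹¹)^(1/4).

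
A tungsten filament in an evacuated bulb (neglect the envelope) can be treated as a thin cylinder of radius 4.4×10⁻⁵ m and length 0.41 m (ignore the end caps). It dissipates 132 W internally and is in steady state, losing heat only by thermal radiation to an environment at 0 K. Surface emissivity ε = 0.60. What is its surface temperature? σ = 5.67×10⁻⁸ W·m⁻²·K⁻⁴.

T ≈ 2420 K

Steady state: internal power = radiated power, P = εσA T⁴.
Radiating area A = 2πrL = 1.133×10⁻⁴ m².
T⁴ = P/(εσA) = 132/(0.60·5.67×10⁻⁸·1.133×10⁻⁴) = 3.423×10¹³ K⁴.
T = (3.423×10¹³)^(1/4).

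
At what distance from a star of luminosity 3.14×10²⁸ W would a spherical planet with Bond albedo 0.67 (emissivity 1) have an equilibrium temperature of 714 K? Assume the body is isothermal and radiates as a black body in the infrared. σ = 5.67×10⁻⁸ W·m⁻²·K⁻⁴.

For an isothermal black-emitting sphere, (1−a)S·πr² = σ·4πr²·T⁴ ⇒ S = 4σT⁴/(1−a).
S = 4·5.67×10⁻⁸·(714)⁴/0.330 = 1.786×10⁵ W/m².
Flux falls as S = L/(4πd²), so d = √(L/(4πS)) = √(3.14×10²⁸/(4π·1.786×10⁵)).

d ≈ 1.18×10¹¹ m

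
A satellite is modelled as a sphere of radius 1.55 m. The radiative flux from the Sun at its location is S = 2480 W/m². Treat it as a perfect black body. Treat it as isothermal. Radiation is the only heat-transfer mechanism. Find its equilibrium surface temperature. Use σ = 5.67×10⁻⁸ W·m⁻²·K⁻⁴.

T ≈ 323 K

At equilibrium, absorbed power = emitted power.
Absorbing cross-section = πr² = 7.548 m²; emitting surface = 4πr² = 30.19 m² (ratio 4).
S·A_cross = εσ·A_surf·T⁴  ⇒  T⁴ = S/(4σ).
T⁴ = 1.00·2480/(4·5.67×10⁻⁸) = 1.093×10¹⁰ K⁴.
T = (1.093×10¹⁰)^(1/4).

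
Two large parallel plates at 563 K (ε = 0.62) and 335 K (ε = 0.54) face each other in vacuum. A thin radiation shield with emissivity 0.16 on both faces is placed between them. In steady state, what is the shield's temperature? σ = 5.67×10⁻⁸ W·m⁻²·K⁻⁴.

T_s ≈ 489 K

In steady state the net flux on the hot side equals that on the cold side.
σ(T₁⁴−T_s⁴)/D₁ = σ(T_s⁴−T₂⁴)/D₂, with D₁ = 1/ε₁+1/ε_s−1 = 6.863, D₂ = 1/ε_s+1/ε₂−1 = 7.102.
Solve for T_s⁴: T_s⁴ = (D₂·T₁⁴ + D₁·T₂⁴)/(D₁+D₂) = 5.728×10¹⁰ K⁴.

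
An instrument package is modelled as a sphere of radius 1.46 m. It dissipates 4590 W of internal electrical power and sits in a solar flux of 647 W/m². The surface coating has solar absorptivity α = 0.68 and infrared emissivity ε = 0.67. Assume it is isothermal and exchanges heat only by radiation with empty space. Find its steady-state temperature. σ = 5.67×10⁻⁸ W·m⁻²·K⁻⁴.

T ≈ 293 K

At steady state, absorbed solar power + internal power = radiated power.
Absorbed: α·S·A_cross = 0.68·647·6.697 = 2946 W (cross-section πr²).
Total input = 2946 + 4590 = 7536 W.
Radiated: εσ·A_surf·T⁴ with A_surf = 4πr² = 26.79 m².
T⁴ = 7536/(0.67·5.67×10⁻⁸·26.79) = 7.406×10⁹ K⁴.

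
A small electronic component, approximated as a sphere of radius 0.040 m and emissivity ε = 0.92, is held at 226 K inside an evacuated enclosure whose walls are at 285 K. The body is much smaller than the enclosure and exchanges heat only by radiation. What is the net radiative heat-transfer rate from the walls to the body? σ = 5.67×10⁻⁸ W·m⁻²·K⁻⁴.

For a small grey body in a large enclosure: P_net = εσA(T_body⁴ − T_wall⁴).
A = 4πr² = 0.02011 m²; T_body⁴ − T_wall⁴ = 2.609×10⁹ − 6.598×10⁹ = -3.989×10⁹ K⁴.
|P_net| = 0.92·5.67×10⁻⁸·0.02011·3.989×10⁹.

P_net ≈ 4.18 W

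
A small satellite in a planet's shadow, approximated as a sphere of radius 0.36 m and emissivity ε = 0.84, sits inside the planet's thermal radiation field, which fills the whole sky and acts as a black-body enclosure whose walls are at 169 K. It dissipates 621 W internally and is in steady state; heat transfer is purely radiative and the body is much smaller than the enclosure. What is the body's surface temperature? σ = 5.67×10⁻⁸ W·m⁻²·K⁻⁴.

For a small grey body in a large enclosure, net radiated power = εσA(T⁴ − T_w⁴).
Steady state: P = εσA(T⁴ − T_w⁴) with A = 4πr² = 1.629 m².
T⁴ = P/(εσA) + T_w⁴ = 621/(0.84·5.67×10⁻⁸·1.629) + (169)⁴
    = 8.006×10⁹ + 8.157×10⁸ = 8.822×10⁹ K⁴.

T ≈ 306 K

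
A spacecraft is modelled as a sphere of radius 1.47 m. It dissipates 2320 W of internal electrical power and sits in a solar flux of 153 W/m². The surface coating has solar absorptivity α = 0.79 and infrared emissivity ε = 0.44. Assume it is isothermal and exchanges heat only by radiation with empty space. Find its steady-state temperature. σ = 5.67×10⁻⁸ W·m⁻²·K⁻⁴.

T ≈ 261 K

At steady state, absorbed solar power + internal power = radiated power.
Absorbed: α·S·A_cross = 0.79·153·6.789 = 820.5 W (cross-section πr²).
Total input = 820.5 + 2320 = 3141 W.
Radiated: εσ·A_surf·T⁴ with A_surf = 4πr² = 27.15 m².
T⁴ = 3141/(0.44·5.67×10⁻⁸·27.15) = 4.636×10⁹ K⁴.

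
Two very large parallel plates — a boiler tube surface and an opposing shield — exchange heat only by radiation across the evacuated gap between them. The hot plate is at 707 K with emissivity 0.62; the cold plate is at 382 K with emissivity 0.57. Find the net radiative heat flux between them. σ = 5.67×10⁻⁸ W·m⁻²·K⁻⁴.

For two infinite grey parallel plates, q = σ(T₁⁴ − T₂⁴)/(1/ε₁ + 1/ε₂ − 1).
T₁⁴ − T₂⁴ = 2.498×10¹¹ − 2.129×10¹⁰ = 2.286×10¹¹ K⁴.
1/ε₁ + 1/ε₂ − 1 = 1.613 + 1.754 − 1 = 2.367.
q = 5.67×10⁻⁸ × 2.286×10¹¹ / 2.367.

q ≈ 5470 W/m²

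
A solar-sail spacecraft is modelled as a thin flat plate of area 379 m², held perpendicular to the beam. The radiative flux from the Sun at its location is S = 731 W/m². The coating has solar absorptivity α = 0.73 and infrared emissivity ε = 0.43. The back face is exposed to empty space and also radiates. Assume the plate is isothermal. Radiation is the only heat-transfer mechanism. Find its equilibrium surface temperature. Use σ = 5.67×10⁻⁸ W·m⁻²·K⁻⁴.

T ≈ 323 K

At equilibrium, absorbed power = emitted power.
Absorbing cross-section = A = 379.0 m²; emitting surface = 2A = 758.0 m² (ratio 2).
αS·A_cross = εσ·A_surf·T⁴  ⇒  T⁴ = αS/(ε·2σ).
T⁴ = 0.730·731/(0.43·2·5.67×10⁻⁸) = 1.094×10¹⁰ K⁴.
T = (1.094×10¹⁰)^(1/4).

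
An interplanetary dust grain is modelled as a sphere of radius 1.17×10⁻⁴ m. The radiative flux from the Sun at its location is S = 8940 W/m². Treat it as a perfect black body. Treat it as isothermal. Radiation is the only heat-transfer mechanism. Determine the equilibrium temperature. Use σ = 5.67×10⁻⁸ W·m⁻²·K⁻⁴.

T ≈ 446 K

At equilibrium, absorbed power = emitted power.
Absorbing cross-section = πr² = 4.301×10⁻⁸ m²; emitting surface = 4πr² = 1.720×10⁻⁷ m² (ratio 4).
S·A_cross = εσ·A_surf·T⁴  ⇒  T⁴ = S/(4σ).
T⁴ = 1.00·8940/(4·5.67×10⁻⁸) = 3.942×10¹⁰ K⁴.
T = (3.942×10¹⁰)^(1/4).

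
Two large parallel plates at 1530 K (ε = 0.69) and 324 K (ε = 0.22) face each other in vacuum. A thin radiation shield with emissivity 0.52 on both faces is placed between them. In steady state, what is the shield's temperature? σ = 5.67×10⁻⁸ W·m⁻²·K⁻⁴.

In steady state the net flux on the hot side equals that on the cold side.
σ(T₁⁴−T_s⁴)/D₁ = σ(T_s⁴−T₂⁴)/D₂, with D₁ = 1/ε₁+1/ε_s−1 = 2.372, D₂ = 1/ε_s+1/ε₂−1 = 5.469.
Solve for T_s⁴: T_s⁴ = (D₂·T₁⁴ + D₁·T₂⁴)/(D₁+D₂) = 3.825×10¹² K⁴.

T_s ≈ 1400 K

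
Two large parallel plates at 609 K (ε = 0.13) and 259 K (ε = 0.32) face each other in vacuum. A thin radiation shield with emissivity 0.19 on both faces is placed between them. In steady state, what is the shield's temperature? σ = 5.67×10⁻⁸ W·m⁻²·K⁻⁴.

T_s ≈ 485 K

In steady state the net flux on the hot side equals that on the cold side.
σ(T₁⁴−T_s⁴)/D₁ = σ(T_s⁴−T₂⁴)/D₂, with D₁ = 1/ε₁+1/ε_s−1 = 11.96, D₂ = 1/ε_s+1/ε₂−1 = 7.388.
Solve for T_s⁴: T_s⁴ = (D₂·T₁⁴ + D₁·T₂⁴)/(D₁+D₂) = 5.532×10¹⁰ K⁴.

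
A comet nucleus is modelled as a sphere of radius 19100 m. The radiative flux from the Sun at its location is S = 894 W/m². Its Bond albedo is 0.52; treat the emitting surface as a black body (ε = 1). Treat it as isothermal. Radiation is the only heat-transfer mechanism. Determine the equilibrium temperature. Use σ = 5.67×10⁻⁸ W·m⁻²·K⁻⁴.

T ≈ 209 K

At equilibrium, absorbed power = emitted power.
Absorbing cross-section = πr² = 1.146×10⁹ m²; emitting surface = 4πr² = 4.584×10⁹ m² (ratio 4).
(1−a)S·A_cross = εσ·A_surf·T⁴  ⇒  T⁴ = (1−a)S/(4σ).
T⁴ = 0.480·894/(4·5.67×10⁻⁸) = 1.892×10⁹ K⁴.
T = (1.892×10⁹)^(1/4).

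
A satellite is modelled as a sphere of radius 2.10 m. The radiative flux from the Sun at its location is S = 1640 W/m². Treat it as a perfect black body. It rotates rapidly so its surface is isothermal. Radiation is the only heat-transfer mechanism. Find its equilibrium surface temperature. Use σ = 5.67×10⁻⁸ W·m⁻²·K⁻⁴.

T ≈ 292 K

At equilibrium, absorbed power = emitted power.
Absorbing cross-section = πr² = 13.85 m²; emitting surface = 4πr² = 55.42 m² (ratio 4).
S·A_cross = εσ·A_surf·T⁴  ⇒  T⁴ = S/(4σ).
T⁴ = 1.00·1640/(4·5.67×10⁻⁸) = 7.231×10⁹ K⁴.
T = (7.231×10⁹)^(1/4).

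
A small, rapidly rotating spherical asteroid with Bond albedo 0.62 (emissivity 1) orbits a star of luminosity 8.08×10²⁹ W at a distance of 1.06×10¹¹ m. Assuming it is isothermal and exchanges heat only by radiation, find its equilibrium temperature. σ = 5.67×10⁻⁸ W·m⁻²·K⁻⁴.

First find the stellar flux at distance d: S = L/(4πd²) = 8.08×10²⁹/(4π·(1.06×10¹¹)²) = 5.723×10⁶ W/m².
For an isothermal sphere, absorbed (1−a)S·πr² = emitted σ·4πr²·T⁴, so T⁴ = (1−a)S/(4σ).
T⁴ = 0.380·5.723×10⁶/(4·5.67×10⁻⁸) = 9.588×10¹² K⁴.

T ≈ 1760 K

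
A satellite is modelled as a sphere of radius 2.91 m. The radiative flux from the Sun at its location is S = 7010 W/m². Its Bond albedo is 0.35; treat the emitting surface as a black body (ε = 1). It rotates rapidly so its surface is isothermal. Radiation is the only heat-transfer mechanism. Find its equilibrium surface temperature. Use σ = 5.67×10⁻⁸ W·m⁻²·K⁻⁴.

At equilibrium, absorbed power = emitted power.
Absorbing cross-section = πr² = 26.60 m²; emitting surface = 4πr² = 106.4 m² (ratio 4).
(1−a)S·A_cross = εσ·A_surf·T⁴  ⇒  T⁴ = (1−a)S/(4σ).
T⁴ = 0.650·7010/(4·5.67×10⁻⁸) = 2.009×10¹⁰ K⁴.
T = (2.009×10¹⁰)^(1/4).

T ≈ 376 K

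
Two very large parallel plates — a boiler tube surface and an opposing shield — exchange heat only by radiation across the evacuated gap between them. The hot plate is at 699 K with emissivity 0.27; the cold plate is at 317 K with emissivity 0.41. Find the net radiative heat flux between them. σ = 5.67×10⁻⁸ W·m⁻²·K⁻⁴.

For two infinite grey parallel plates, q = σ(T₁⁴ − T₂⁴)/(1/ε₁ + 1/ε₂ − 1).
T₁⁴ − T₂⁴ = 2.387×10¹¹ − 1.010×10¹⁰ = 2.286×10¹¹ K⁴.
1/ε₁ + 1/ε₂ − 1 = 3.704 + 2.439 − 1 = 5.143.
q = 5.67×10⁻⁸ × 2.286×10¹¹ / 5.143.

q ≈ 2520 W/m²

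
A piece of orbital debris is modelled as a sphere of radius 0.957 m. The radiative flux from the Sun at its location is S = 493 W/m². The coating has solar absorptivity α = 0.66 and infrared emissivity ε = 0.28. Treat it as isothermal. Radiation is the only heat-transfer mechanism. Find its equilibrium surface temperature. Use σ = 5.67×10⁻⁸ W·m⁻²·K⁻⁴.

T ≈ 268 K

At equilibrium, absorbed power = emitted power.
Absorbing cross-section = πr² = 2.877 m²; emitting surface = 4πr² = 11.51 m² (ratio 4).
αS·A_cross = εσ·A_surf·T⁴  ⇒  T⁴ = αS/(ε·4σ).
T⁴ = 0.660·493/(0.28·4·5.67×10⁻⁸) = 5.124×10⁹ K⁴.
T = (5.124×10⁹)^(1/4).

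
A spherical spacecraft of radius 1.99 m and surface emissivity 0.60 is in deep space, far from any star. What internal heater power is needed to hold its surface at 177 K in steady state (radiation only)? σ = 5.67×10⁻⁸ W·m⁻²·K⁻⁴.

P = εσ·4πr²·T⁴.
4πr² = 49.76 m²; T⁴ = 9.815×10⁸ K⁴.
P = 0.60·5.67×10⁻⁸·49.76·9.815×10⁸.

P ≈ 1660 W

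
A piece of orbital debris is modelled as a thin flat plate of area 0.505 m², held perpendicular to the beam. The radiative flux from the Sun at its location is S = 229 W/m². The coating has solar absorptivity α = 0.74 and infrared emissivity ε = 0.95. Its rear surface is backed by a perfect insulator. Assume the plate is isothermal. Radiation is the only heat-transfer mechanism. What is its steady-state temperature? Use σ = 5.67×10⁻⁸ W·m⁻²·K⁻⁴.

T ≈ 237 K

At equilibrium, absorbed power = emitted power.
Absorbing cross-section = A = 0.5050 m²; emitting surface = A = 0.5050 m² (ratio 1).
αS·A_cross = εσ·A_surf·T⁴  ⇒  T⁴ = αS/(ε·1σ).
T⁴ = 0.740·229/(0.95·1·5.67×10⁻⁸) = 3.146×10⁹ K⁴.
T = (3.146×10⁹)^(1/4).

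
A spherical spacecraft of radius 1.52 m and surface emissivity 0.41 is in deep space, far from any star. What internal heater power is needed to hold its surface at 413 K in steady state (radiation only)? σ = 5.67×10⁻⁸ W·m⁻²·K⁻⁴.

P ≈ 19600 W

P = εσ·4πr²·T⁴.
4πr² = 29.03 m²; T⁴ = 2.909×10¹⁰ K⁴.
P = 0.41·5.67×10⁻⁸·29.03·2.909×10¹⁰.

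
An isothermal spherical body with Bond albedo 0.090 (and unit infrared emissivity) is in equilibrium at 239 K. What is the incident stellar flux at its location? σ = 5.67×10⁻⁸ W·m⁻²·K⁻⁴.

(1−a)S·πr² = σ·4πr²·T⁴ ⇒ S = 4σT⁴/(1−a).
S = 4·5.67×10⁻⁸·3.263×10⁹/0.910.

S ≈ 813 W/m²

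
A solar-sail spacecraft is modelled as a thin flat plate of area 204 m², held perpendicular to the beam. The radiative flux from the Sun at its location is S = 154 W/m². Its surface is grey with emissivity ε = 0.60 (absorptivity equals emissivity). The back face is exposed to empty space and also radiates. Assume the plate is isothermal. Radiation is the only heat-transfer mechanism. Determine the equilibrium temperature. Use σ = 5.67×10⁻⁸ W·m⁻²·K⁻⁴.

At equilibrium, absorbed power = emitted power.
Absorbing cross-section = A = 204.0 m²; emitting surface = 2A = 408.0 m² (ratio 2).
εS·A_cross = εσ·A_surf·T⁴  ⇒  T⁴ = S/(2σ)   (ε cancels).
T⁴ = 154/(2·5.67×10⁻⁸) = 1.358×10⁹ K⁴.
T = (1.358×10⁹)^(1/4).

T ≈ 192 K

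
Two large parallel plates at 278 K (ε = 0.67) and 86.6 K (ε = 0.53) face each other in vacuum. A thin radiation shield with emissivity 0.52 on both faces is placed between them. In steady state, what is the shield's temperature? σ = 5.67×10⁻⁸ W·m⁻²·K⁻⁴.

In steady state the net flux on the hot side equals that on the cold side.
σ(T₁⁴−T_s⁴)/D₁ = σ(T_s⁴−T₂⁴)/D₂, with D₁ = 1/ε₁+1/ε_s−1 = 2.416, D₂ = 1/ε_s+1/ε₂−1 = 2.810.
Solve for T_s⁴: T_s⁴ = (D₂·T₁⁴ + D₁·T₂⁴)/(D₁+D₂) = 3.238×10⁹ K⁴.

T_s ≈ 239 K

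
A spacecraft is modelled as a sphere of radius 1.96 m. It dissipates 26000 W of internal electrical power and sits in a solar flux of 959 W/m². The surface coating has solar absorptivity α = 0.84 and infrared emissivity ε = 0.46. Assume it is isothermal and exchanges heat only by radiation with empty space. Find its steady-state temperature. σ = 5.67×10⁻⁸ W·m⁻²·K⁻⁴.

At steady state, absorbed solar power + internal power = radiated power.
Absorbed: α·S·A_cross = 0.84·959·12.07 = 9722 W (cross-section πr²).
Total input = 9722 + 26000 = 35720 W.
Radiated: εσ·A_surf·T⁴ with A_surf = 4πr² = 48.27 m².
T⁴ = 35720/(0.46·5.67×10⁻⁸·48.27) = 2.837×10¹⁰ K⁴.

T ≈ 410 K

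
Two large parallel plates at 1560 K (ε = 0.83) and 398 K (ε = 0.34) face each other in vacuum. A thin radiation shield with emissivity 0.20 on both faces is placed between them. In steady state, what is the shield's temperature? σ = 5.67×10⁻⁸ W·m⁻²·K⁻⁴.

T_s ≈ 1360 K

In steady state the net flux on the hot side equals that on the cold side.
σ(T₁⁴−T_s⁴)/D₁ = σ(T_s⁴−T₂⁴)/D₂, with D₁ = 1/ε₁+1/ε_s−1 = 5.205, D₂ = 1/ε_s+1/ε₂−1 = 6.941.
Solve for T_s⁴: T_s⁴ = (D₂·T₁⁴ + D₁·T₂⁴)/(D₁+D₂) = 3.395×10¹² K⁴.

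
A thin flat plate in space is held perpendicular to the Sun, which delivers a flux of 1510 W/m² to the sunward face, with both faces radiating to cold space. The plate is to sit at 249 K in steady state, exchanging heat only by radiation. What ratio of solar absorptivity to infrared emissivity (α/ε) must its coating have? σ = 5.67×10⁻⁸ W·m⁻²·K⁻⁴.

Balance: αS·A = εσ·2A·T⁴ ⇒ α/ε = 2σT⁴/S.
α/ε = 2·5.67×10⁻⁸·(249)⁴/1510 = 2·5.67×10⁻⁸·3.844×10⁹/1510.

α/ε ≈ 0.289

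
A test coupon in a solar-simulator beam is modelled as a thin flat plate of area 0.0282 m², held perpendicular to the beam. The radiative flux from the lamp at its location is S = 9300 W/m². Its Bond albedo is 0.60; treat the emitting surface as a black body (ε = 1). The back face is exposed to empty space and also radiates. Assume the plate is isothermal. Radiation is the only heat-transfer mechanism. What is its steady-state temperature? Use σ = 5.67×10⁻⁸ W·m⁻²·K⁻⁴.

T ≈ 426 K

At equilibrium, absorbed power = emitted power.
Absorbing cross-section = A = 0.02820 m²; emitting surface = 2A = 0.05640 m² (ratio 2).
(1−a)S·A_cross = εσ·A_surf·T⁴  ⇒  T⁴ = (1−a)S/(2σ).
T⁴ = 0.400·9300/(2·5.67×10⁻⁸) = 3.280×10¹⁰ K⁴.
T = (3.280×10¹⁰)^(1/4).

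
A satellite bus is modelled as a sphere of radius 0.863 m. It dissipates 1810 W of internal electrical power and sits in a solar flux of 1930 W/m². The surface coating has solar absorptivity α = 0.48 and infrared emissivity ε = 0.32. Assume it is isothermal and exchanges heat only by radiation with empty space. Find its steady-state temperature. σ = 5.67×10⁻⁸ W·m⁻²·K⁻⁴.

T ≈ 391 K

At steady state, absorbed solar power + internal power = radiated power.
Absorbed: α·S·A_cross = 0.48·1930·2.340 = 2168 W (cross-section πr²).
Total input = 2168 + 1810 = 3978 W.
Radiated: εσ·A_surf·T⁴ with A_surf = 4πr² = 9.359 m².
T⁴ = 3978/(0.32·5.67×10⁻⁸·9.359) = 2.342×10¹⁰ K⁴.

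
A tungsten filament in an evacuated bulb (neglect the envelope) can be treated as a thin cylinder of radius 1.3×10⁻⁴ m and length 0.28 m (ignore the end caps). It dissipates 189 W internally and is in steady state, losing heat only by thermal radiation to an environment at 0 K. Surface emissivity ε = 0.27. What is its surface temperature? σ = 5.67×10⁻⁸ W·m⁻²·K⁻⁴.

Steady state: internal power = radiated power, P = εσA T⁴.
Radiating area A = 2πrL = 2.287×10⁻⁴ m².
T⁴ = P/(εσA) = 189/(0.27·5.67×10⁻⁸·2.287×10⁻⁴) = 5.398×10¹³ K⁴.
T = (5.398×10¹³)^(1/4).

T ≈ 2710 K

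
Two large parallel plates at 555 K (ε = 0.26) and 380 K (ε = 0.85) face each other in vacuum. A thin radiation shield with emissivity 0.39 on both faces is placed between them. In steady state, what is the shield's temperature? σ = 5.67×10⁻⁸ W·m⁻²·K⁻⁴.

In steady state the net flux on the hot side equals that on the cold side.
σ(T₁⁴−T_s⁴)/D₁ = σ(T_s⁴−T₂⁴)/D₂, with D₁ = 1/ε₁+1/ε_s−1 = 5.410, D₂ = 1/ε_s+1/ε₂−1 = 2.741.
Solve for T_s⁴: T_s⁴ = (D₂·T₁⁴ + D₁·T₂⁴)/(D₁+D₂) = 4.574×10¹⁰ K⁴.

T_s ≈ 462 K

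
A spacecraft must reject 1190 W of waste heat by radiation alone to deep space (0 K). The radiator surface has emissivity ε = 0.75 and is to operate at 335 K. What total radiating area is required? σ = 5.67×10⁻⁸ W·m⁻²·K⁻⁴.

P = εσA T⁴ ⇒ A = P/(εσT⁴).
T⁴ = 1.259×10¹⁰ K⁴.
A = 1190/(0.75 × 5.67×10⁻⁸ × 1.259×10¹⁰).

A ≈ 2.22 m²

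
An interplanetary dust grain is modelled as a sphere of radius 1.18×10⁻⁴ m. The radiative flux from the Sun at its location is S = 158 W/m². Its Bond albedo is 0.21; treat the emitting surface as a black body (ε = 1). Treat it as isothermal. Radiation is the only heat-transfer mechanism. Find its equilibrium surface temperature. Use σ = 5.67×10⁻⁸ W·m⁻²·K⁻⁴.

T ≈ 153 K

At equilibrium, absorbed power = emitted power.
Absorbing cross-section = πr² = 4.374×10⁻⁸ m²; emitting surface = 4πr² = 1.750×10⁻⁷ m² (ratio 4).
(1−a)S·A_cross = εσ·A_surf·T⁴  ⇒  T⁴ = (1−a)S/(4σ).
T⁴ = 0.790·158/(4·5.67×10⁻⁸) = 5.504×10⁸ K⁴.
T = (5.504×10⁸)^(1/4).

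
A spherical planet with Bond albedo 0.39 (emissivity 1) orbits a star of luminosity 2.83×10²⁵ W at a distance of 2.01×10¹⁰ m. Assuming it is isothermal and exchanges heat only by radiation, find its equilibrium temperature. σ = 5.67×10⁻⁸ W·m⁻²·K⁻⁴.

First find the stellar flux at distance d: S = L/(4πd²) = 2.83×10²⁵/(4π·(2.01×10¹⁰)²) = 5574 W/m².
For an isothermal sphere, absorbed (1−a)S·πr² = emitted σ·4πr²·T⁴, so T⁴ = (1−a)S/(4σ).
T⁴ = 0.610·5574/(4·5.67×10⁻⁸) = 1.499×10¹⁰ K⁴.

T ≈ 350 K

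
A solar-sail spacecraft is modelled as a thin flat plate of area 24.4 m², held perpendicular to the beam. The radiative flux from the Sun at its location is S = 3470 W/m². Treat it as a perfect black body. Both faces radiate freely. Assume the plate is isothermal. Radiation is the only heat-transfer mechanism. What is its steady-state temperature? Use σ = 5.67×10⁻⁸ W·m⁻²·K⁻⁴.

T ≈ 418 K

At equilibrium, absorbed power = emitted power.
Absorbing cross-section = A = 24.40 m²; emitting surface = 2A = 48.80 m² (ratio 2).
S·A_cross = εσ·A_surf·T⁴  ⇒  T⁴ = S/(2σ).
T⁴ = 1.00·3470/(2·5.67×10⁻⁸) = 3.060×10¹⁰ K⁴.
T = (3.060×10¹⁰)^(1/4).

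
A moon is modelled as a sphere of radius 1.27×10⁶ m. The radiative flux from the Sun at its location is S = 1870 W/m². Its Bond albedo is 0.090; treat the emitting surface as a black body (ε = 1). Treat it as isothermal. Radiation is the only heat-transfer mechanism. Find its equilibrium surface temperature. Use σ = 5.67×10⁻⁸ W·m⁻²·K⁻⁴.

At equilibrium, absorbed power = emitted power.
Absorbing cross-section = πr² = 5.067×10¹² m²; emitting surface = 4πr² = 2.027×10¹³ m² (ratio 4).
(1−a)S·A_cross = εσ·A_surf·T⁴  ⇒  T⁴ = (1−a)S/(4σ).
T⁴ = 0.910·1870/(4·5.67×10⁻⁸) = 7.503×10⁹ K⁴.
T = (7.503×10⁹)^(1/4).

T ≈ 294 K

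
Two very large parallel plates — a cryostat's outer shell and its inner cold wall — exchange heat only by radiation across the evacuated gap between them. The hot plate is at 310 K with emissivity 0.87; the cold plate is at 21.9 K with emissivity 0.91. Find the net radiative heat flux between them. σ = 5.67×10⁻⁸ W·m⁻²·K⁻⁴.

q ≈ 419 W/m²

For two infinite grey parallel plates, q = σ(T₁⁴ − T₂⁴)/(1/ε₁ + 1/ε₂ − 1).
T₁⁴ − T₂⁴ = 9.235×10⁹ − 2.300×10⁵ = 9.235×10⁹ K⁴.
1/ε₁ + 1/ε₂ − 1 = 1.149 + 1.099 − 1 = 1.248.
q = 5.67×10⁻⁸ × 9.235×10⁹ / 1.248.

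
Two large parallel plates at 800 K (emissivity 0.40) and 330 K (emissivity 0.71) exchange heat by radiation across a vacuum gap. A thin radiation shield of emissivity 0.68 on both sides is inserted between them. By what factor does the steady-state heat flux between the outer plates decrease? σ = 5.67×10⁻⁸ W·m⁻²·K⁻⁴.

factor ≈ 1.67

Without shield: q₀ = σΔ(T⁴)/(1/ε₁+1/ε₂−1) with denominator 2.908.
With shield the two gaps are in series; the resistances add: (1/ε₁+1/ε_s−1)+(1/ε_s+1/ε₂−1) = 2.971+1.879 = 4.850.
Heat-flux ratio q₀/q = 4.850/2.908.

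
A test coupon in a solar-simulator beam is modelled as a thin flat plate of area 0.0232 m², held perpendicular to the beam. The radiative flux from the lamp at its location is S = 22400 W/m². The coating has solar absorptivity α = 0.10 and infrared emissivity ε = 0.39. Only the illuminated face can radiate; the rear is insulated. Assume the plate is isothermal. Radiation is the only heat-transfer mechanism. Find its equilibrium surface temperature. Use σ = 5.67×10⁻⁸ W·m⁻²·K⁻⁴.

T ≈ 564 K

At equilibrium, absorbed power = emitted power.
Absorbing cross-section = A = 0.02320 m²; emitting surface = A = 0.02320 m² (ratio 1).
αS·A_cross = εσ·A_surf·T⁴  ⇒  T⁴ = αS/(ε·1σ).
T⁴ = 0.100·22400/(0.39·1·5.67×10⁻⁸) = 1.013×10¹¹ K⁴.
T = (1.013×10¹¹)^(1/4).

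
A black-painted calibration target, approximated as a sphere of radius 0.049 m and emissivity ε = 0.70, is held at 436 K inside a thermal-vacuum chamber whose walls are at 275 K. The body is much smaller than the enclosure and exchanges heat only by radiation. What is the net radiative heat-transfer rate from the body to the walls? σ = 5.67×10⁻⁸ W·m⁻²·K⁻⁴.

P_net ≈ 36.4 W

For a small grey body in a large enclosure: P_net = εσA(T_body⁴ − T_wall⁴).
A = 4πr² = 0.03017 m²; T_body⁴ − T_wall⁴ = 3.614×10¹⁰ − 5.719×10⁹ = 3.042×10¹⁰ K⁴.
|P_net| = 0.70·5.67×10⁻⁸·0.03017·3.042×10¹⁰.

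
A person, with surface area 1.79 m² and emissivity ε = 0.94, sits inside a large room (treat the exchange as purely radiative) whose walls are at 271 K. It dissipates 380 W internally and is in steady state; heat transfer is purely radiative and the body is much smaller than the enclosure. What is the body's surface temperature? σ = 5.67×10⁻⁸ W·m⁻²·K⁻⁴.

For a small grey body in a large enclosure, net radiated power = εσA(T⁴ − T_w⁴).
Steady state: P = εσA(T⁴ − T_w⁴) with A = 1.79 m².
T⁴ = P/(εσA) + T_w⁴ = 380/(0.94·5.67×10⁻⁸·1.790) + (271)⁴
    = 3.983×10⁹ + 5.394×10⁹ = 9.377×10⁹ K⁴.

T ≈ 311 K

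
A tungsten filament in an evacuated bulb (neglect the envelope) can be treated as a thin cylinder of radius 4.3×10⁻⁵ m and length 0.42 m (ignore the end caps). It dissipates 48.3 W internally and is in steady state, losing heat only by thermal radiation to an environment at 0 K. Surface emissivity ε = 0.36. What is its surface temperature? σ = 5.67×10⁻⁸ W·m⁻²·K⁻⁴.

Steady state: internal power = radiated power, P = εσA T⁴.
Radiating area A = 2πrL = 1.135×10⁻⁴ m².
T⁴ = P/(εσA) = 48.3/(0.36·5.67×10⁻⁸·1.135×10⁻⁴) = 2.085×10¹³ K⁴.
T = (2.085×10¹³)^(1/4).

T ≈ 2140 K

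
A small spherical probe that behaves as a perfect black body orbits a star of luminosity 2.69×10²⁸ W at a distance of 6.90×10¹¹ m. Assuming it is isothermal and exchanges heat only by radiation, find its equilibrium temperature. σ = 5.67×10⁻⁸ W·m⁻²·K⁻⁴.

First find the stellar flux at distance d: S = L/(4πd²) = 2.69×10²⁸/(4π·(6.90×10¹¹)²) = 4496 W/m².
For an isothermal sphere, absorbed (1−a)S·πr² = emitted σ·4πr²·T⁴, so T⁴ = (1−a)S/(4σ).
T⁴ = 1.00·4496/(4·5.67×10⁻⁸) = 1.982×10¹⁰ K⁴.

T ≈ 375 K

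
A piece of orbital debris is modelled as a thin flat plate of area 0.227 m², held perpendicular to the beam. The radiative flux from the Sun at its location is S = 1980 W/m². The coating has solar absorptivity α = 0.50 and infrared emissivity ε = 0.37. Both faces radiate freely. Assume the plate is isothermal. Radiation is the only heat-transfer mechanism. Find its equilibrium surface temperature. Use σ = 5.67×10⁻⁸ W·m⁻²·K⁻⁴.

T ≈ 392 K

At equilibrium, absorbed power = emitted power.
Absorbing cross-section = A = 0.2270 m²; emitting surface = 2A = 0.4540 m² (ratio 2).
αS·A_cross = εσ·A_surf·T⁴  ⇒  T⁴ = αS/(ε·2σ).
T⁴ = 0.500·1980/(0.37·2·5.67×10⁻⁸) = 2.360×10¹⁰ K⁴.
T = (2.360×10¹⁰)^(1/4).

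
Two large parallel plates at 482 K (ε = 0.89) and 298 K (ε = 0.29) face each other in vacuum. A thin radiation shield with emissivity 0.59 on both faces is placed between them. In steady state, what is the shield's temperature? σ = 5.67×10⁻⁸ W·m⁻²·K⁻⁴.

In steady state the net flux on the hot side equals that on the cold side.
σ(T₁⁴−T_s⁴)/D₁ = σ(T_s⁴−T₂⁴)/D₂, with D₁ = 1/ε₁+1/ε_s−1 = 1.819, D₂ = 1/ε_s+1/ε₂−1 = 4.143.
Solve for T_s⁴: T_s⁴ = (D₂·T₁⁴ + D₁·T₂⁴)/(D₁+D₂) = 3.992×10¹⁰ K⁴.

T_s ≈ 447 K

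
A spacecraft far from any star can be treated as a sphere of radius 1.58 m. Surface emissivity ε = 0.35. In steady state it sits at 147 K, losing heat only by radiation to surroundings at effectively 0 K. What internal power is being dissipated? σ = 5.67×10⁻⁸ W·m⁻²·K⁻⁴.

P ≈ 291 W

Steady state: P = εσA T⁴.
A = 4πr² = 31.37 m²; T⁴ = (147)⁴ = 4.669×10⁸ K⁴.
P = 0.35 × 5.67×10⁻⁸ × 31.37 × 4.669×10⁸.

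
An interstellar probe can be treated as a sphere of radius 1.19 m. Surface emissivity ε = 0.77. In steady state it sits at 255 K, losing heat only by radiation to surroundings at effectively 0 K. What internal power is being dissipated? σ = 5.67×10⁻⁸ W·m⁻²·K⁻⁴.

Steady state: P = εσA T⁴.
A = 4πr² = 17.80 m²; T⁴ = (255)⁴ = 4.228×10⁹ K⁴.
P = 0.77 × 5.67×10⁻⁸ × 17.80 × 4.228×10⁹.

P ≈ 3290 W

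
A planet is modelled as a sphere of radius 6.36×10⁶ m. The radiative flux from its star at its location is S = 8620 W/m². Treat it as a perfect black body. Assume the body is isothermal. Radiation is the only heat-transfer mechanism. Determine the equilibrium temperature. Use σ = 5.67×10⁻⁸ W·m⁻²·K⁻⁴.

T ≈ 442 K

At equilibrium, absorbed power = emitted power.
Absorbing cross-section = πr² = 1.271×10¹⁴ m²; emitting surface = 4πr² = 5.083×10¹⁴ m² (ratio 4).
S·A_cross = εσ·A_surf·T⁴  ⇒  T⁴ = S/(4σ).
T⁴ = 1.00·8620/(4·5.67×10⁻⁸) = 3.801×10¹⁰ K⁴.
T = (3.801×10¹⁰)^(1/4).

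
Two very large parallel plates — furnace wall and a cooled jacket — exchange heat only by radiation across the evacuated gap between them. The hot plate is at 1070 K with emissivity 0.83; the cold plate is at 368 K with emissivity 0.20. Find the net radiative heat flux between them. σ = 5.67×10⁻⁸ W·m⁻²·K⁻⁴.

For two infinite grey parallel plates, q = σ(T₁⁴ − T₂⁴)/(1/ε₁ + 1/ε₂ − 1).
T₁⁴ − T₂⁴ = 1.311×10¹² − 1.834×10¹⁰ = 1.292×10¹² K⁴.
1/ε₁ + 1/ε₂ − 1 = 1.205 + 5.000 − 1 = 5.205.
q = 5.67×10⁻⁸ × 1.292×10¹² / 5.205.

q ≈ 14100 W/m²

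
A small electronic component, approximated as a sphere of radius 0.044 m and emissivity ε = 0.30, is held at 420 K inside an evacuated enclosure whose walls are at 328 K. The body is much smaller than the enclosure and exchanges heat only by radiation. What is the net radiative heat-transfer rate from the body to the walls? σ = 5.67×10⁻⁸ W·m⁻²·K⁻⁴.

P_net ≈ 8.09 W

For a small grey body in a large enclosure: P_net = εσA(T_body⁴ − T_wall⁴).
A = 4πr² = 0.02433 m²; T_body⁴ − T_wall⁴ = 3.112×10¹⁰ − 1.157×10¹⁰ = 1.954×10¹⁰ K⁴.
|P_net| = 0.30·5.67×10⁻⁸·0.02433·1.954×10¹⁰.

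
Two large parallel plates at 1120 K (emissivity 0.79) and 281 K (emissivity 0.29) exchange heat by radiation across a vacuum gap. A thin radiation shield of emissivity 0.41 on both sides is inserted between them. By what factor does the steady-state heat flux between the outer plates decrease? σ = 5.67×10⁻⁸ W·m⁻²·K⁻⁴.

factor ≈ 2.04

Without shield: q₀ = σΔ(T⁴)/(1/ε₁+1/ε₂−1) with denominator 3.714.
With shield the two gaps are in series; the resistances add: (1/ε₁+1/ε_s−1)+(1/ε_s+1/ε₂−1) = 2.705+4.887 = 7.592.
Heat-flux ratio q₀/q = 7.592/3.714.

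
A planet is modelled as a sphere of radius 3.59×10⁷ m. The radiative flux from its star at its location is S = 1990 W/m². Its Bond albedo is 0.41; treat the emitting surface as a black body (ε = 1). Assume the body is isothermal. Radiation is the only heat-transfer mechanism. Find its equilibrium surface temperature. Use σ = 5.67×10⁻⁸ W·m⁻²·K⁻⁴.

At equilibrium, absorbed power = emitted power.
Absorbing cross-section = πr² = 4.049×10¹⁵ m²; emitting surface = 4πr² = 1.620×10¹⁶ m² (ratio 4).
(1−a)S·A_cross = εσ·A_surf·T⁴  ⇒  T⁴ = (1−a)S/(4σ).
T⁴ = 0.590·1990/(4·5.67×10⁻⁸) = 5.177×10⁹ K⁴.
T = (5.177×10⁹)^(1/4).

T ≈ 268 K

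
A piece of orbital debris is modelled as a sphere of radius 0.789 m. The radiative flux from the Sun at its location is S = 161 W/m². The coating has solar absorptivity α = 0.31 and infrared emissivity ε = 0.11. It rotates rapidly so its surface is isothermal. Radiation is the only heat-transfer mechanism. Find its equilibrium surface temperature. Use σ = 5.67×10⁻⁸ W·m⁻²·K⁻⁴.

At equilibrium, absorbed power = emitted power.
Absorbing cross-section = πr² = 1.956 m²; emitting surface = 4πr² = 7.823 m² (ratio 4).
αS·A_cross = εσ·A_surf·T⁴  ⇒  T⁴ = αS/(ε·4σ).
T⁴ = 0.310·161/(0.11·4·5.67×10⁻⁸) = 2.001×10⁹ K⁴.
T = (2.001×10⁹)^(1/4).

T ≈ 211 K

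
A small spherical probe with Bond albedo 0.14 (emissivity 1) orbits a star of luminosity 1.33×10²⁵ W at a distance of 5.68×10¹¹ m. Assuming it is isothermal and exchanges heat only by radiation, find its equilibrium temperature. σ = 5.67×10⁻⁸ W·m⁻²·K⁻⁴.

T ≈ 59.4 K

First find the stellar flux at distance d: S = L/(4πd²) = 1.33×10²⁵/(4π·(5.68×10¹¹)²) = 3.281 W/m².
For an isothermal sphere, absorbed (1−a)S·πr² = emitted σ·4πr²·T⁴, so T⁴ = (1−a)S/(4σ).
T⁴ = 0.860·3.281/(4·5.67×10⁻⁸) = 1.244×10⁷ K⁴.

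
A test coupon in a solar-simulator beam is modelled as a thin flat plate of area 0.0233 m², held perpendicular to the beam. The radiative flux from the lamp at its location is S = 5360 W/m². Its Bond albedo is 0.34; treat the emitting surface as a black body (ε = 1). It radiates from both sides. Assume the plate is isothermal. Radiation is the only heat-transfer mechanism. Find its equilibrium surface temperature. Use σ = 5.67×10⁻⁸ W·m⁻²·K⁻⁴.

T ≈ 420 K

At equilibrium, absorbed power = emitted power.
Absorbing cross-section = A = 0.02330 m²; emitting surface = 2A = 0.04660 m² (ratio 2).
(1−a)S·A_cross = εσ·A_surf·T⁴  ⇒  T⁴ = (1−a)S/(2σ).
T⁴ = 0.660·5360/(2·5.67×10⁻⁸) = 3.120×10¹⁰ K⁴.
T = (3.120×10¹⁰)^(1/4).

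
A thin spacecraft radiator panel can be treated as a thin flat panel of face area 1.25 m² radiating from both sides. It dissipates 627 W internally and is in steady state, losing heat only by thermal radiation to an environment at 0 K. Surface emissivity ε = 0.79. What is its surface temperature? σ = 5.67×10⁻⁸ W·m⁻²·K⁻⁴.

T ≈ 274 K

Steady state: internal power = radiated power, P = εσA T⁴.
Radiating area A = 2·1.25 = 2.500 m².
T⁴ = P/(εσA) = 627/(0.79·5.67×10⁻⁸·2.500) = 5.599×10⁹ K⁴.
T = (5.599×10⁹)^(1/4).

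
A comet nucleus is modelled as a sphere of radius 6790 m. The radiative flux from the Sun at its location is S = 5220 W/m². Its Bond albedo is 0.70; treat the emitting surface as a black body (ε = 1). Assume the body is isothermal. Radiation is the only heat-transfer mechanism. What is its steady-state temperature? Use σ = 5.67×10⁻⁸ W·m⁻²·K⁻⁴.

At equilibrium, absorbed power = emitted power.
Absorbing cross-section = πr² = 1.448×10⁸ m²; emitting surface = 4πr² = 5.794×10⁸ m² (ratio 4).
(1−a)S·A_cross = εσ·A_surf·T⁴  ⇒  T⁴ = (1−a)S/(4σ).
T⁴ = 0.300·5220/(4·5.67×10⁻⁸) = 6.905×10⁹ K⁴.
T = (6.905×10⁹)^(1/4).

T ≈ 288 K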